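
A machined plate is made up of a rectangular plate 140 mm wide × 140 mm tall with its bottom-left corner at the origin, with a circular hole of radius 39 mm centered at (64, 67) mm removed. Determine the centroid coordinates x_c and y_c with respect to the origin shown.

x_c = 71.93 mm, y_c = 70.97 mm

plate: A = 140 × 140 = 19600.00, centroid at (70.00, 70.00).
hole: A = −π·39² = -4778.36, centroid at (64.00, 67.00).
ΣA = 14821.64 mm²
ΣAx_c = (19600.00)(70.00) + (-4778.36)(64.00) = 1066184.80 mm³
ΣAy_c = (19600.00)(70.00) + (-4778.36)(67.00) = 1051849.72 mm³
x_c = 1066184.80 / 14821.64 = 71.93 mm
y_c = 1051849.72 / 14821.64 = 70.97 mm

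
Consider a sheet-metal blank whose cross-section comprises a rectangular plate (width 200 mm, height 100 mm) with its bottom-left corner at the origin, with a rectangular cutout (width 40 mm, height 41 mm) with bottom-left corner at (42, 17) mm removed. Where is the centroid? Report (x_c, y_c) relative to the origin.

x_c = 103.39 mm, y_c = 51.12 mm

Part | A | x̄ᵢ | ȳᵢ | A·x̄ᵢ | A·ȳᵢ
plate | 20000.00 | 100.00 | 50.00 | 2000000.00 | 1000000.00
hole | -1640.00 | 62.00 | 37.50 | -101680.00 | -61500.00
Σ | 18360.00 |  |  | 1898320.00 | 938500.00
x_c = 1898320.00 / 18360.00 = 103.39 mm
y_c = 938500.00 / 18360.00 = 51.12 mm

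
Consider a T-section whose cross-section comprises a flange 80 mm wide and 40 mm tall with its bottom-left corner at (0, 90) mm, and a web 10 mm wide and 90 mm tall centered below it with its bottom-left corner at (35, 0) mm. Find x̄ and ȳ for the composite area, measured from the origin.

x̄ = 40.00 mm, ȳ = 95.73 mm

web: A = 10 × 90 = 900.00, centroid at (40.00, 45.00).
flange: A = 80 × 40 = 3200.00, centroid at (40.00, 110.00).
ΣA = 4100.00 mm², ΣAx̄ = 164000.00 mm³, ΣAȳ = 392500.00 mm³.
x̄ = 164000.00/4100.00 = 40.00 mm; ȳ = 392500.00/4100.00 = 95.73 mm.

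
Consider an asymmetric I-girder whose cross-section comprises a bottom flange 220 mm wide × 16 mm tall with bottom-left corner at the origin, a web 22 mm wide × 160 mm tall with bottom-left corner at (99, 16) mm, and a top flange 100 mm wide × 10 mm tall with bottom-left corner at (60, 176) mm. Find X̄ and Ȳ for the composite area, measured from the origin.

Part | A | x̄ᵢ | ȳᵢ | A·x̄ᵢ | A·ȳᵢ
bottom flange | 3520.00 | 110.00 | 8.00 | 387200.00 | 28160.00
web | 3520.00 | 110.00 | 96.00 | 387200.00 | 337920.00
top flange | 1000.00 | 110.00 | 181.00 | 110000.00 | 181000.00
Σ | 8040.00 |  |  | 884400.00 | 547080.00
X̄ = 884400.00 / 8040.00 = 110.00 mm
Ȳ = 547080.00 / 8040.00 = 68.04 mm

X̄ = 110.00 mm, Ȳ = 68.04 mm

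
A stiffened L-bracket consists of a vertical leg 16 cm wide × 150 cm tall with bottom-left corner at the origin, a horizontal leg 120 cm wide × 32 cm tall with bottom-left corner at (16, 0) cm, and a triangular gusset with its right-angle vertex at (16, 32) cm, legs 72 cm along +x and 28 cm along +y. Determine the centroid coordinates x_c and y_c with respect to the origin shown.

x_c = 48.48 cm, y_c = 39.06 cm

vertical leg: A = 16 × 150 = 2400.00, centroid at (8.00, 75.00).
horizontal leg: A = 120 × 32 = 3840.00, centroid at (76.00, 16.00).
gusset: A = ½·72·28 = 1008.00, centroid at (40.00, 41.33).
ΣA = 7248.00 cm²
ΣAx_c = (2400.00)(8.00) + (3840.00)(76.00) + (1008.00)(40.00) = 351360.00 cm³
ΣAy_c = (2400.00)(75.00) + (3840.00)(16.00) + (1008.00)(41.33) = 283104.00 cm³
x_c = 351360.00 / 7248.00 = 48.48 cm
y_c = 283104.00 / 7248.00 = 39.06 cm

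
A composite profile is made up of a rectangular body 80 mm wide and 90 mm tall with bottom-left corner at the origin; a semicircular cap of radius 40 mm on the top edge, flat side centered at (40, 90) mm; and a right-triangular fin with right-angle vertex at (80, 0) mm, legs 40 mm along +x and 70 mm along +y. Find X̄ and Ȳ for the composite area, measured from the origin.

X̄ = 46.72 mm, Ȳ = 56.29 mm

Part | A | x̄ᵢ | ȳᵢ | A·x̄ᵢ | A·ȳᵢ
rectangular body | 7200.00 | 40.00 | 45.00 | 288000.00 | 324000.00
semicircular top | 2513.27 | 40.00 | 106.98 | 100530.96 | 268861.34
triangular fin | 1400.00 | 93.33 | 23.33 | 130666.67 | 32666.67
Σ | 11113.27 |  |  | 519197.63 | 625528.00
X̄ = 519197.63 / 11113.27 = 46.72 mm
Ȳ = 625528.00 / 11113.27 = 56.29 mm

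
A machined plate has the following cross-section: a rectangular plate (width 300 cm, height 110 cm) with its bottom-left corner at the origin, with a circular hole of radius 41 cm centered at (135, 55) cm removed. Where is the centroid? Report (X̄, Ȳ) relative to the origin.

Part | A | x̄ᵢ | ȳᵢ | A·x̄ᵢ | A·ȳᵢ
plate | 33000.00 | 150.00 | 55.00 | 4950000.00 | 1815000.00
hole | -5281.02 | 135.00 | 55.00 | -712937.33 | -290455.95
Σ | 27718.98 |  |  | 4237062.67 | 1524544.05
X̄ = 4237062.67 / 27718.98 = 152.86 cm
Ȳ = 1524544.05 / 27718.98 = 55.00 cm

X̄ = 152.86 cm, Ȳ = 55.00 cm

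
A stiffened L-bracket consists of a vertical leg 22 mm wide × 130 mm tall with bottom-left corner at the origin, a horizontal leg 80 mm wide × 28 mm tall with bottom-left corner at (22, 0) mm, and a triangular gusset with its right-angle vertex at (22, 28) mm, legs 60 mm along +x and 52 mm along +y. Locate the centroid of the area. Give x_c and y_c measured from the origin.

x_c = 35.41 mm, y_c = 43.24 mm

vertical leg: A = 22 × 130 = 2860.00, centroid at (11.00, 65.00).
horizontal leg: A = 80 × 28 = 2240.00, centroid at (62.00, 14.00).
gusset: A = ½·60·52 = 1560.00, centroid at (42.00, 45.33).
ΣA = 6660.00 mm², ΣAx_c = 235860.00 mm³, ΣAy_c = 287980.00 mm³.
x_c = 235860.00/6660.00 = 35.41 mm; y_c = 287980.00/6660.00 = 43.24 mm.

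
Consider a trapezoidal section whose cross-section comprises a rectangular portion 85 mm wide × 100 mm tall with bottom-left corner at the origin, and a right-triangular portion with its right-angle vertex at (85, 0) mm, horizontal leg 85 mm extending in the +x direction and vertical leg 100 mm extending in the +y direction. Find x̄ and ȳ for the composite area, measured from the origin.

Part | A | x̄ᵢ | ȳᵢ | A·x̄ᵢ | A·ȳᵢ
rectangular portion | 8500.00 | 42.50 | 50.00 | 361250.00 | 425000.00
triangular portion | 4250.00 | 113.33 | 33.33 | 481666.67 | 141666.67
Σ | 12750.00 |  |  | 842916.67 | 566666.67
x̄ = 842916.67 / 12750.00 = 66.11 mm
ȳ = 566666.67 / 12750.00 = 44.44 mm

x̄ = 66.11 mm, ȳ = 44.44 mm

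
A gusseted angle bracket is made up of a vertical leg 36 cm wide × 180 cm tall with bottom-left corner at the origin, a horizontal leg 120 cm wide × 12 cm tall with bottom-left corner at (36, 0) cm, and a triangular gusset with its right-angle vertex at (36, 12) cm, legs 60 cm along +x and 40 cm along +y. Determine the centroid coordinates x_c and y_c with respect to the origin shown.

Part | A | x̄ᵢ | ȳᵢ | A·x̄ᵢ | A·ȳᵢ
vertical leg | 6480.00 | 18.00 | 90.00 | 116640.00 | 583200.00
horizontal leg | 1440.00 | 96.00 | 6.00 | 138240.00 | 8640.00
gusset | 1200.00 | 56.00 | 25.33 | 67200.00 | 30400.00
Σ | 9120.00 |  |  | 322080.00 | 622240.00
x_c = 322080.00 / 9120.00 = 35.32 cm
y_c = 622240.00 / 9120.00 = 68.23 cm

x_c = 35.32 cm, y_c = 68.23 cm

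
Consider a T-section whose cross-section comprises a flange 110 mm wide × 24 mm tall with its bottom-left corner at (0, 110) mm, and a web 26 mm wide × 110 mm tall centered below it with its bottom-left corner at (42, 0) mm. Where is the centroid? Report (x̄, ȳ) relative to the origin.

web: A = 26 × 110 = 2860.00, centroid at (55.00, 55.00).
flange: A = 110 × 24 = 2640.00, centroid at (55.00, 122.00).
ΣA = 5500.00 mm²
ΣAx̄ = (2860.00)(55.00) + (2640.00)(55.00) = 302500.00 mm³
ΣAȳ = (2860.00)(55.00) + (2640.00)(122.00) = 479380.00 mm³
x̄ = 302500.00 / 5500.00 = 55.00 mm
ȳ = 479380.00 / 5500.00 = 87.16 mm

x̄ = 55.00 mm, ȳ = 87.16 mm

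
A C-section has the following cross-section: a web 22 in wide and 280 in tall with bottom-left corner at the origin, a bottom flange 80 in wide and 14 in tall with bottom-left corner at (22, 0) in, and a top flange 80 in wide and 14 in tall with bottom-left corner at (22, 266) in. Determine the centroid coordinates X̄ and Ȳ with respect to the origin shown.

Part | A | x̄ᵢ | ȳᵢ | A·x̄ᵢ | A·ȳᵢ
web | 6160.00 | 11.00 | 140.00 | 67760.00 | 862400.00
bottom flange | 1120.00 | 62.00 | 7.00 | 69440.00 | 7840.00
top flange | 1120.00 | 62.00 | 273.00 | 69440.00 | 305760.00
Σ | 8400.00 |  |  | 206640.00 | 1176000.00
X̄ = 206640.00 / 8400.00 = 24.60 in
Ȳ = 1176000.00 / 8400.00 = 140.00 in

X̄ = 24.60 in, Ȳ = 140.00 in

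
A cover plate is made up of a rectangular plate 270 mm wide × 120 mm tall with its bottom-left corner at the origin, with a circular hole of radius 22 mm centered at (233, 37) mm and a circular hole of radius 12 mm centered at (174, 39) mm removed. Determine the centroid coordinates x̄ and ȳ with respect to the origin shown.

plate: A = 270 × 120 = 32400.00, centroid at (135.00, 60.00).
hole 1: A = −π·22² = -1520.53, centroid at (233.00, 37.00).
hole 2: A = −π·12² = -452.39, centroid at (174.00, 39.00).
ΣA = 30427.08 mm², ΣAx̄ = 3941000.57 mm³, ΣAȳ = 1870097.17 mm³.
x̄ = 3941000.57/30427.08 = 129.52 mm; ȳ = 1870097.17/30427.08 = 61.46 mm.

x̄ = 129.52 mm, ȳ = 61.46 mm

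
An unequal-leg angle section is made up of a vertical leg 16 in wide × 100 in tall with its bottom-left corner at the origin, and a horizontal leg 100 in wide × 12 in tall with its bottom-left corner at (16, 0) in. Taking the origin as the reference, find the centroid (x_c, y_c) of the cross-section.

x_c = 32.86 in, y_c = 31.14 in

Part | A | x̄ᵢ | ȳᵢ | A·x̄ᵢ | A·ȳᵢ
vertical leg | 1600.00 | 8.00 | 50.00 | 12800.00 | 80000.00
horizontal leg | 1200.00 | 66.00 | 6.00 | 79200.00 | 7200.00
Σ | 2800.00 |  |  | 92000.00 | 87200.00
x_c = 92000.00 / 2800.00 = 32.86 in
y_c = 87200.00 / 2800.00 = 31.14 in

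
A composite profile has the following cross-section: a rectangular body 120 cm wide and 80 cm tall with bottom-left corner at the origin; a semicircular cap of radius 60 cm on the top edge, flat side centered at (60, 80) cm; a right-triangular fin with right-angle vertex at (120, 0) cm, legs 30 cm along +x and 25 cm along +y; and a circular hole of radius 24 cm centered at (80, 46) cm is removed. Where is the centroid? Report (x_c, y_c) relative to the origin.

x_c = 59.28 cm, y_c = 65.14 cm

rectangular body: A = 120 × 80 = 9600.00, centroid at (60.00, 40.00).
semicircular top: A = ½π·60² = 5654.87, centroid at (60.00, 105.46).
triangular fin: A = ½·30·25 = 375.00, centroid at (130.00, 8.33).
hole: A = −π·24² = -1809.56, centroid at (80.00, 46.00).
ΣA = 13820.31 cm²
ΣAx_c = (9600.00)(60.00) + (5654.87)(60.00) + (375.00)(130.00) + (-1809.56)(80.00) = 819277.42 cm³
ΣAy_c = (9600.00)(40.00) + (5654.87)(105.46) + (375.00)(8.33) + (-1809.56)(46.00) = 900274.70 cm³
x_c = 819277.42 / 13820.31 = 59.28 cm
y_c = 900274.70 / 13820.31 = 65.14 cm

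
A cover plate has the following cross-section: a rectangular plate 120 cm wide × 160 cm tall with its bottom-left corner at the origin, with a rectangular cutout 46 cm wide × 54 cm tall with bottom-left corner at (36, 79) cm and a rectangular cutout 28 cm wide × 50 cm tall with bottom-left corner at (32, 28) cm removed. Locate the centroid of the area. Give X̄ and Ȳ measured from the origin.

X̄ = 61.44 cm, Ȳ = 78.25 cm

Part | A | x̄ᵢ | ȳᵢ | A·x̄ᵢ | A·ȳᵢ
plate | 19200.00 | 60.00 | 80.00 | 1152000.00 | 1536000.00
hole 1 | -2484.00 | 59.00 | 106.00 | -146556.00 | -263304.00
hole 2 | -1400.00 | 46.00 | 53.00 | -64400.00 | -74200.00
Σ | 15316.00 |  |  | 941044.00 | 1198496.00
X̄ = 941044.00 / 15316.00 = 61.44 cm
Ȳ = 1198496.00 / 15316.00 = 78.25 cm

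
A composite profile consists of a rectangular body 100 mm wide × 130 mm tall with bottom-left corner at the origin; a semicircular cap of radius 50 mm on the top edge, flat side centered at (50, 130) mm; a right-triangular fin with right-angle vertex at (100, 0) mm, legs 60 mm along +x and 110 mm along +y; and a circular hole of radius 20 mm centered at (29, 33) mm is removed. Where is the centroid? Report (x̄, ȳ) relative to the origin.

x̄ = 63.57 mm, ȳ = 80.04 mm

Part | A | x̄ᵢ | ȳᵢ | A·x̄ᵢ | A·ȳᵢ
rectangular body | 13000.00 | 50.00 | 65.00 | 650000.00 | 845000.00
semicircular top | 3926.99 | 50.00 | 151.22 | 196349.54 | 593842.14
triangular fin | 3300.00 | 120.00 | 36.67 | 396000.00 | 121000.00
hole | -1256.64 | 29.00 | 33.00 | -36442.47 | -41469.02
Σ | 18970.35 |  |  | 1205907.07 | 1518373.12
x̄ = 1205907.07 / 18970.35 = 63.57 mm
ȳ = 1518373.12 / 18970.35 = 80.04 mm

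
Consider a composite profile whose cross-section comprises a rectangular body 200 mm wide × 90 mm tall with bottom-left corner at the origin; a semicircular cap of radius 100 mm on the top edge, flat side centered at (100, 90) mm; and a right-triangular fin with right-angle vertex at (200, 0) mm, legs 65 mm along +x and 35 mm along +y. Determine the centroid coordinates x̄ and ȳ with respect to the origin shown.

rectangular body: A = 200 × 90 = 18000.00, centroid at (100.00, 45.00).
semicircular top: A = ½π·100² = 15707.96, centroid at (100.00, 132.44).
triangular fin: A = ½·65·35 = 1137.50, centroid at (221.67, 11.67).
ΣA = 34845.46 mm², ΣAx̄ = 3622942.16 mm³, ΣAȳ = 2903654.19 mm³.
x̄ = 3622942.16/34845.46 = 103.97 mm; ȳ = 2903654.19/34845.46 = 83.33 mm.

x̄ = 103.97 mm, ȳ = 83.33 mm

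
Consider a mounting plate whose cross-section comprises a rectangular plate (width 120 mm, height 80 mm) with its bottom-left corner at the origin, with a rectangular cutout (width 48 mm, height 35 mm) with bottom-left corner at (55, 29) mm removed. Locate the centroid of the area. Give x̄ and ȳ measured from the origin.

plate: A = 120 × 80 = 9600.00, centroid at (60.00, 40.00).
hole: A = −(48 × 35) = -1680.00, centroid at (79.00, 46.50).
ΣA = 7920.00 mm²
ΣAx̄ = (9600.00)(60.00) + (-1680.00)(79.00) = 443280.00 mm³
ΣAȳ = (9600.00)(40.00) + (-1680.00)(46.50) = 305880.00 mm³
x̄ = 443280.00 / 7920.00 = 55.97 mm
ȳ = 305880.00 / 7920.00 = 38.62 mm

x̄ = 55.97 mm, ȳ = 38.62 mm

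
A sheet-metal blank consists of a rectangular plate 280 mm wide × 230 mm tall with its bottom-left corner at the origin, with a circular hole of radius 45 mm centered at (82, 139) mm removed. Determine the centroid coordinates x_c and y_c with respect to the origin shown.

plate: A = 280 × 230 = 64400.00, centroid at (140.00, 115.00).
hole: A = −π·45² = -6361.73, centroid at (82.00, 139.00).
ΣA = 58038.27 mm², ΣAx_c = 8494338.54 mm³, ΣAy_c = 6521720.21 mm³.
x_c = 8494338.54/58038.27 = 146.36 mm; y_c = 6521720.21/58038.27 = 112.37 mm.

x_c = 146.36 mm, y_c = 112.37 mm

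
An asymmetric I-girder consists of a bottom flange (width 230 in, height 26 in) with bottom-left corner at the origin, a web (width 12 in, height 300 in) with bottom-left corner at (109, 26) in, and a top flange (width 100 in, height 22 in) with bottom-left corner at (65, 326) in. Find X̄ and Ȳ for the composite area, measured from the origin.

bottom flange: A = 230 × 26 = 5980.00, centroid at (115.00, 13.00).
web: A = 12 × 300 = 3600.00, centroid at (115.00, 176.00).
top flange: A = 100 × 22 = 2200.00, centroid at (115.00, 337.00).
ΣA = 11780.00 in², ΣAX̄ = 1354700.00 in³, ΣAȲ = 1452740.00 in³.
X̄ = 1354700.00/11780.00 = 115.00 in; Ȳ = 1452740.00/11780.00 = 123.32 in.

X̄ = 115.00 in, Ȳ = 123.32 in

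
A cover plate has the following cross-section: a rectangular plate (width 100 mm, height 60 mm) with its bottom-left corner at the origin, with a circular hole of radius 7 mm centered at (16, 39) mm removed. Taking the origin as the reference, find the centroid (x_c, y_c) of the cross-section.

x_c = 50.90 mm, y_c = 29.76 mm

plate: A = 100 × 60 = 6000.00, centroid at (50.00, 30.00).
hole: A = −π·7² = -153.94, centroid at (16.00, 39.00).
ΣA = 5846.06 mm², ΣAx_c = 297536.99 mm³, ΣAy_c = 173996.42 mm³.
x_c = 297536.99/5846.06 = 50.90 mm; y_c = 173996.42/5846.06 = 29.76 mm.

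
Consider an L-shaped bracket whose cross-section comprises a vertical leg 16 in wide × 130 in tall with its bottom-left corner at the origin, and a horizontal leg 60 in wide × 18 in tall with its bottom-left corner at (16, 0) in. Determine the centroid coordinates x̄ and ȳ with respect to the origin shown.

Part | A | x̄ᵢ | ȳᵢ | A·x̄ᵢ | A·ȳᵢ
vertical leg | 2080.00 | 8.00 | 65.00 | 16640.00 | 135200.00
horizontal leg | 1080.00 | 46.00 | 9.00 | 49680.00 | 9720.00
Σ | 3160.00 |  |  | 66320.00 | 144920.00
x̄ = 66320.00 / 3160.00 = 20.99 in
ȳ = 144920.00 / 3160.00 = 45.86 in

x̄ = 20.99 in, ȳ = 45.86 in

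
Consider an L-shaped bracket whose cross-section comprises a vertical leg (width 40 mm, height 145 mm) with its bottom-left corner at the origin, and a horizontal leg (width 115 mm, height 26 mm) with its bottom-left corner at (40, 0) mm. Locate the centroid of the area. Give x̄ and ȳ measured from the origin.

vertical leg: A = 40 × 145 = 5800.00, centroid at (20.00, 72.50).
horizontal leg: A = 115 × 26 = 2990.00, centroid at (97.50, 13.00).
ΣA = 8790.00 mm², ΣAx̄ = 407525.00 mm³, ΣAȳ = 459370.00 mm³.
x̄ = 407525.00/8790.00 = 46.36 mm; ȳ = 459370.00/8790.00 = 52.26 mm.

x̄ = 46.36 mm, ȳ = 52.26 mm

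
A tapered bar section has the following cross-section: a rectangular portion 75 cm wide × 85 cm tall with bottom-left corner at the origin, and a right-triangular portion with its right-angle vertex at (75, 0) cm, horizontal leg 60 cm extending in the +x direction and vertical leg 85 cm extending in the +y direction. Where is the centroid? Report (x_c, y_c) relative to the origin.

x_c = 53.93 cm, y_c = 38.45 cm

Part | A | x̄ᵢ | ȳᵢ | A·x̄ᵢ | A·ȳᵢ
rectangular portion | 6375.00 | 37.50 | 42.50 | 239062.50 | 270937.50
triangular portion | 2550.00 | 95.00 | 28.33 | 242250.00 | 72250.00
Σ | 8925.00 |  |  | 481312.50 | 343187.50
x_c = 481312.50 / 8925.00 = 53.93 cm
y_c = 343187.50 / 8925.00 = 38.45 cm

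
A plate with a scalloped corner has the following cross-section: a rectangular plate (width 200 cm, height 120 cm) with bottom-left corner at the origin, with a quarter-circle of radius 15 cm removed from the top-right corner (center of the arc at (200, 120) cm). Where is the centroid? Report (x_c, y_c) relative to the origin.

x_c = 99.31 cm, y_c = 59.60 cm

Part | A | x̄ᵢ | ȳᵢ | A·x̄ᵢ | A·ȳᵢ
plate | 24000.00 | 100.00 | 60.00 | 2400000.00 | 1440000.00
removed quarter-circle | -176.71 | 193.63 | 113.63 | -34217.92 | -20080.75
Σ | 23823.29 |  |  | 2365782.08 | 1419919.25
x_c = 2365782.08 / 23823.29 = 99.31 cm
y_c = 1419919.25 / 23823.29 = 59.60 cm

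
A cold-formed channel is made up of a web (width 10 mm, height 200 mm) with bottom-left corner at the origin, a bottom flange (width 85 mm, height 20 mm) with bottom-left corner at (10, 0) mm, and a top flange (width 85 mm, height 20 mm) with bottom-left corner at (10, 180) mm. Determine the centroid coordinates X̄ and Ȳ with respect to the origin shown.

X̄ = 34.91 mm, Ȳ = 100.00 mm

Part | A | x̄ᵢ | ȳᵢ | A·x̄ᵢ | A·ȳᵢ
web | 2000.00 | 5.00 | 100.00 | 10000.00 | 200000.00
bottom flange | 1700.00 | 52.50 | 10.00 | 89250.00 | 17000.00
top flange | 1700.00 | 52.50 | 190.00 | 89250.00 | 323000.00
Σ | 5400.00 |  |  | 188500.00 | 540000.00
X̄ = 188500.00 / 5400.00 = 34.91 mm
Ȳ = 540000.00 / 5400.00 = 100.00 mm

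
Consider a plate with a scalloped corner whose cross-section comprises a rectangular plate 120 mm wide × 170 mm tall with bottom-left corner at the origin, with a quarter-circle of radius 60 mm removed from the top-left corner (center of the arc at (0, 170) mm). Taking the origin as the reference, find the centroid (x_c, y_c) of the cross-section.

x_c = 65.56 mm, y_c = 75.42 mm

plate: A = 120 × 170 = 20400.00, centroid at (60.00, 85.00).
removed quarter-circle: A = −¼π·60² = -2827.43, centroid at (25.46, 144.54).
ΣA = 17572.57 mm², ΣAx_c = 1152000.00 mm³, ΣAy_c = 1325336.32 mm³.
x_c = 1152000.00/17572.57 = 65.56 mm; y_c = 1325336.32/17572.57 = 75.42 mm.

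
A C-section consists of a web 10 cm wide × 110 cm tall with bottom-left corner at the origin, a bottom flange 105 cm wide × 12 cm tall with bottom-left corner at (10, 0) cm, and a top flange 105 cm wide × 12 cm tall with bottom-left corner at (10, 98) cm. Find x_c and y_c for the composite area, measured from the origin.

web: A = 10 × 110 = 1100.00, centroid at (5.00, 55.00).
bottom flange: A = 105 × 12 = 1260.00, centroid at (62.50, 6.00).
top flange: A = 105 × 12 = 1260.00, centroid at (62.50, 104.00).
ΣA = 3620.00 cm², ΣAx_c = 163000.00 cm³, ΣAy_c = 199100.00 cm³.
x_c = 163000.00/3620.00 = 45.03 cm; y_c = 199100.00/3620.00 = 55.00 cm.

x_c = 45.03 cm, y_c = 55.00 cm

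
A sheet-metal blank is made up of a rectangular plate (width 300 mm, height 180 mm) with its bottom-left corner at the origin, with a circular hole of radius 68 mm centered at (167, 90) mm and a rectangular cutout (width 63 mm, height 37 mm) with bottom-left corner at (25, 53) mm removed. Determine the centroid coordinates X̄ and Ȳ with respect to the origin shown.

Part | A | x̄ᵢ | ȳᵢ | A·x̄ᵢ | A·ȳᵢ
plate | 54000.00 | 150.00 | 90.00 | 8100000.00 | 4860000.00
hole 1 | -14526.72 | 167.00 | 90.00 | -2425962.98 | -1307405.20
hole 2 | -2331.00 | 56.50 | 71.50 | -131701.50 | -166666.50
Σ | 37142.28 |  |  | 5542335.52 | 3385928.30
X̄ = 5542335.52 / 37142.28 = 149.22 mm
Ȳ = 3385928.30 / 37142.28 = 91.16 mm

X̄ = 149.22 mm, Ȳ = 91.16 mm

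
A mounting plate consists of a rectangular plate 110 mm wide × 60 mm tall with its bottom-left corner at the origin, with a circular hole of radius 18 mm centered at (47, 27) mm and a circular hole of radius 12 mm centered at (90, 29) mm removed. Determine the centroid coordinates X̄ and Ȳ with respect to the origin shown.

plate: A = 110 × 60 = 6600.00, centroid at (55.00, 30.00).
hole 1: A = −π·18² = -1017.88, centroid at (47.00, 27.00).
hole 2: A = −π·12² = -452.39, centroid at (90.00, 29.00).
ΣA = 5129.73 mm², ΣAX̄ = 274444.79 mm³, ΣAȲ = 157398.06 mm³.
X̄ = 274444.79/5129.73 = 53.50 mm; Ȳ = 157398.06/5129.73 = 30.68 mm.

X̄ = 53.50 mm, Ȳ = 30.68 mm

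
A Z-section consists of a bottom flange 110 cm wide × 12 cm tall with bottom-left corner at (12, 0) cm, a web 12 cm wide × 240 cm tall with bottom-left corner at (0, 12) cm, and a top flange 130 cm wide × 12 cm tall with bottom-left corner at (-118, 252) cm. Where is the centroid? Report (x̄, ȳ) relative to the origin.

Part | A | x̄ᵢ | ȳᵢ | A·x̄ᵢ | A·ȳᵢ
bottom flange | 1320.00 | 67.00 | 6.00 | 88440.00 | 7920.00
web | 2880.00 | 6.00 | 132.00 | 17280.00 | 380160.00
top flange | 1560.00 | -53.00 | 258.00 | -82680.00 | 402480.00
Σ | 5760.00 |  |  | 23040.00 | 790560.00
x̄ = 23040.00 / 5760.00 = 4.00 cm
ȳ = 790560.00 / 5760.00 = 137.25 cm

x̄ = 4.00 cm, ȳ = 137.25 cm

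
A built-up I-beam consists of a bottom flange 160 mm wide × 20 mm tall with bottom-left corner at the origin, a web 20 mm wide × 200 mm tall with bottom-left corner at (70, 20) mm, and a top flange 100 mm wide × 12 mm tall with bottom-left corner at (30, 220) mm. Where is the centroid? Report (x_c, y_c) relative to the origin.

bottom flange: A = 160 × 20 = 3200.00, centroid at (80.00, 10.00).
web: A = 20 × 200 = 4000.00, centroid at (80.00, 120.00).
top flange: A = 100 × 12 = 1200.00, centroid at (80.00, 226.00).
ΣA = 8400.00 mm²
ΣAx_c = (3200.00)(80.00) + (4000.00)(80.00) + (1200.00)(80.00) = 672000.00 mm³
ΣAy_c = (3200.00)(10.00) + (4000.00)(120.00) + (1200.00)(226.00) = 783200.00 mm³
x_c = 672000.00 / 8400.00 = 80.00 mm
y_c = 783200.00 / 8400.00 = 93.24 mm

x_c = 80.00 mm, y_c = 93.24 mm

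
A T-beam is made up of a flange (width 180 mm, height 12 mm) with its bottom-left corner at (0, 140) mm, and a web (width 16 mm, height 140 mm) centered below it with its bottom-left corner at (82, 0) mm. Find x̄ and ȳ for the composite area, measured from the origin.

x̄ = 90.00 mm, ȳ = 107.31 mm

web: A = 16 × 140 = 2240.00, centroid at (90.00, 70.00).
flange: A = 180 × 12 = 2160.00, centroid at (90.00, 146.00).
ΣA = 4400.00 mm², ΣAx̄ = 396000.00 mm³, ΣAȳ = 472160.00 mm³.
x̄ = 396000.00/4400.00 = 90.00 mm; ȳ = 472160.00/4400.00 = 107.31 mm.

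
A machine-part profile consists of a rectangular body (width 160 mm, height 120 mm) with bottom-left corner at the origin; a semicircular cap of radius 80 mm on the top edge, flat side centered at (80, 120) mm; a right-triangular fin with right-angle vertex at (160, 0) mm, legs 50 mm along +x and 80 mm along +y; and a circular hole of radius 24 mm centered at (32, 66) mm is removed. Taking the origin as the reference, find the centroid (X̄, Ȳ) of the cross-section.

X̄ = 89.52 mm, Ȳ = 89.45 mm

rectangular body: A = 160 × 120 = 19200.00, centroid at (80.00, 60.00).
semicircular top: A = ½π·80² = 10053.10, centroid at (80.00, 153.95).
triangular fin: A = ½·50·80 = 2000.00, centroid at (176.67, 26.67).
hole: A = −π·24² = -1809.56, centroid at (32.00, 66.00).
ΣA = 29443.54 mm²
ΣAX̄ = (19200.00)(80.00) + (10053.10)(80.00) + (2000.00)(176.67) + (-1809.56)(32.00) = 2635675.22 mm³
ΣAȲ = (19200.00)(60.00) + (10053.10)(153.95) + (2000.00)(26.67) + (-1809.56)(66.00) = 2633607.46 mm³
X̄ = 2635675.22 / 29443.54 = 89.52 mm
Ȳ = 2633607.46 / 29443.54 = 89.45 mm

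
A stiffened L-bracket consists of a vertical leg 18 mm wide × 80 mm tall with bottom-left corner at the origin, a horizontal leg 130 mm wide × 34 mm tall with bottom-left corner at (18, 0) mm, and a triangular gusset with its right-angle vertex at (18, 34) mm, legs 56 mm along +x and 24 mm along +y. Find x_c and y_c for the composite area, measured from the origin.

x_c = 61.92 mm, y_c = 24.64 mm

Part | A | x̄ᵢ | ȳᵢ | A·x̄ᵢ | A·ȳᵢ
vertical leg | 1440.00 | 9.00 | 40.00 | 12960.00 | 57600.00
horizontal leg | 4420.00 | 83.00 | 17.00 | 366860.00 | 75140.00
gusset | 672.00 | 36.67 | 42.00 | 24640.00 | 28224.00
Σ | 6532.00 |  |  | 404460.00 | 160964.00
x_c = 404460.00 / 6532.00 = 61.92 mm
y_c = 160964.00 / 6532.00 = 24.64 mm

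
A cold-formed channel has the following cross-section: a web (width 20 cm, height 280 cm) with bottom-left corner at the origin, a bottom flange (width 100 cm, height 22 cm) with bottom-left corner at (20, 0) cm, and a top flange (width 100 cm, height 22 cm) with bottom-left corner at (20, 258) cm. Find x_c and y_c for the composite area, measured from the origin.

web: A = 20 × 280 = 5600.00, centroid at (10.00, 140.00).
bottom flange: A = 100 × 22 = 2200.00, centroid at (70.00, 11.00).
top flange: A = 100 × 22 = 2200.00, centroid at (70.00, 269.00).
ΣA = 10000.00 cm²
ΣAx_c = (5600.00)(10.00) + (2200.00)(70.00) + (2200.00)(70.00) = 364000.00 cm³
ΣAy_c = (5600.00)(140.00) + (2200.00)(11.00) + (2200.00)(269.00) = 1400000.00 cm³
x_c = 364000.00 / 10000.00 = 36.40 cm
y_c = 1400000.00 / 10000.00 = 140.00 cm

x_c = 36.40 cm, y_c = 140.00 cm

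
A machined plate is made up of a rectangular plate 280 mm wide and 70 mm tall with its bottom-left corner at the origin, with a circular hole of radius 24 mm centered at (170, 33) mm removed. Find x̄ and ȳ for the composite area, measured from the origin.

plate: A = 280 × 70 = 19600.00, centroid at (140.00, 35.00).
hole: A = −π·24² = -1809.56, centroid at (170.00, 33.00).
ΣA = 17790.44 mm²
ΣAx̄ = (19600.00)(140.00) + (-1809.56)(170.00) = 2436375.25 mm³
ΣAȳ = (19600.00)(35.00) + (-1809.56)(33.00) = 626284.61 mm³
x̄ = 2436375.25 / 17790.44 = 136.95 mm
ȳ = 626284.61 / 17790.44 = 35.20 mm

x̄ = 136.95 mm, ȳ = 35.20 mm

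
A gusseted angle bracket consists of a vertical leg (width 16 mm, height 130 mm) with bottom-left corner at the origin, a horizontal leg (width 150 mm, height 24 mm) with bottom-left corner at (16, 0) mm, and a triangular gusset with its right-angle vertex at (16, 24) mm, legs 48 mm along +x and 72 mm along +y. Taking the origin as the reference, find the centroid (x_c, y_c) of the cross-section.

x_c = 53.93 mm, y_c = 35.28 mm

Part | A | x̄ᵢ | ȳᵢ | A·x̄ᵢ | A·ȳᵢ
vertical leg | 2080.00 | 8.00 | 65.00 | 16640.00 | 135200.00
horizontal leg | 3600.00 | 91.00 | 12.00 | 327600.00 | 43200.00
gusset | 1728.00 | 32.00 | 48.00 | 55296.00 | 82944.00
Σ | 7408.00 |  |  | 399536.00 | 261344.00
x_c = 399536.00 / 7408.00 = 53.93 mm
y_c = 261344.00 / 7408.00 = 35.28 mm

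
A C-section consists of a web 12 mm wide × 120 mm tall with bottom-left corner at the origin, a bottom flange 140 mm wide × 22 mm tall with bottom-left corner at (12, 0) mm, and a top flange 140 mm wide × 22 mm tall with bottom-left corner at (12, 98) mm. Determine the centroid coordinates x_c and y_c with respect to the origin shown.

Part | A | x̄ᵢ | ȳᵢ | A·x̄ᵢ | A·ȳᵢ
web | 1440.00 | 6.00 | 60.00 | 8640.00 | 86400.00
bottom flange | 3080.00 | 82.00 | 11.00 | 252560.00 | 33880.00
top flange | 3080.00 | 82.00 | 109.00 | 252560.00 | 335720.00
Σ | 7600.00 |  |  | 513760.00 | 456000.00
x_c = 513760.00 / 7600.00 = 67.60 mm
y_c = 456000.00 / 7600.00 = 60.00 mm

x_c = 67.60 mm, y_c = 60.00 mm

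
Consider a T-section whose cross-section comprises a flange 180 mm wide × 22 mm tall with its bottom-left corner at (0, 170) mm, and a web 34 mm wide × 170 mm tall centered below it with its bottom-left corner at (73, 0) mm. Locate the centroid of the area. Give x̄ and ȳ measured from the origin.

Part | A | x̄ᵢ | ȳᵢ | A·x̄ᵢ | A·ȳᵢ
web | 5780.00 | 90.00 | 85.00 | 520200.00 | 491300.00
flange | 3960.00 | 90.00 | 181.00 | 356400.00 | 716760.00
Σ | 9740.00 |  |  | 876600.00 | 1208060.00
x̄ = 876600.00 / 9740.00 = 90.00 mm
ȳ = 1208060.00 / 9740.00 = 124.03 mm

x̄ = 90.00 mm, ȳ = 124.03 mm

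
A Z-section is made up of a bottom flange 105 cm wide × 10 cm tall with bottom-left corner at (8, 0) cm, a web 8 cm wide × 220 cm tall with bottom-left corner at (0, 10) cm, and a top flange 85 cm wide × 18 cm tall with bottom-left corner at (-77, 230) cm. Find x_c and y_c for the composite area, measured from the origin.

x_c = 4.10 cm, y_c = 134.13 cm

bottom flange: A = 105 × 10 = 1050.00, centroid at (60.50, 5.00).
web: A = 8 × 220 = 1760.00, centroid at (4.00, 120.00).
top flange: A = 85 × 18 = 1530.00, centroid at (-34.50, 239.00).
ΣA = 4340.00 cm²
ΣAx_c = (1050.00)(60.50) + (1760.00)(4.00) + (1530.00)(-34.50) = 17780.00 cm³
ΣAy_c = (1050.00)(5.00) + (1760.00)(120.00) + (1530.00)(239.00) = 582120.00 cm³
x_c = 17780.00 / 4340.00 = 4.10 cm
y_c = 582120.00 / 4340.00 = 134.13 cm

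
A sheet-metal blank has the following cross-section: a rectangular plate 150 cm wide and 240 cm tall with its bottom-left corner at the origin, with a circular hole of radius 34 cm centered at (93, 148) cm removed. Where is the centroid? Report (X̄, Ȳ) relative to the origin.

Part | A | x̄ᵢ | ȳᵢ | A·x̄ᵢ | A·ȳᵢ
plate | 36000.00 | 75.00 | 120.00 | 2700000.00 | 4320000.00
hole | -3631.68 | 93.00 | 148.00 | -337746.34 | -537488.80
Σ | 32368.32 |  |  | 2362253.66 | 3782511.20
X̄ = 2362253.66 / 32368.32 = 72.98 cm
Ȳ = 3782511.20 / 32368.32 = 116.86 cm

X̄ = 72.98 cm, Ȳ = 116.86 cm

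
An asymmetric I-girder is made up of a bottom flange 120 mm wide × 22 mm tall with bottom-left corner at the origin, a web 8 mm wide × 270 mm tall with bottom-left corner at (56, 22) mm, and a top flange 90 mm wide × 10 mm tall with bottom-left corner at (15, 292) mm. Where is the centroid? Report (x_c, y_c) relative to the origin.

Part | A | x̄ᵢ | ȳᵢ | A·x̄ᵢ | A·ȳᵢ
bottom flange | 2640.00 | 60.00 | 11.00 | 158400.00 | 29040.00
web | 2160.00 | 60.00 | 157.00 | 129600.00 | 339120.00
top flange | 900.00 | 60.00 | 297.00 | 54000.00 | 267300.00
Σ | 5700.00 |  |  | 342000.00 | 635460.00
x_c = 342000.00 / 5700.00 = 60.00 mm
y_c = 635460.00 / 5700.00 = 111.48 mm

x_c = 60.00 mm, y_c = 111.48 mm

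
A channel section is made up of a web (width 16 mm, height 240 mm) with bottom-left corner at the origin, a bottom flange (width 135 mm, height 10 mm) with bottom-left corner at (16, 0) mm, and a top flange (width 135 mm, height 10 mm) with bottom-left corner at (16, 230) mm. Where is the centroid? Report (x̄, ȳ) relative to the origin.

web: A = 16 × 240 = 3840.00, centroid at (8.00, 120.00).
bottom flange: A = 135 × 10 = 1350.00, centroid at (83.50, 5.00).
top flange: A = 135 × 10 = 1350.00, centroid at (83.50, 235.00).
ΣA = 6540.00 mm², ΣAx̄ = 256170.00 mm³, ΣAȳ = 784800.00 mm³.
x̄ = 256170.00/6540.00 = 39.17 mm; ȳ = 784800.00/6540.00 = 120.00 mm.

x̄ = 39.17 mm, ȳ = 120.00 mm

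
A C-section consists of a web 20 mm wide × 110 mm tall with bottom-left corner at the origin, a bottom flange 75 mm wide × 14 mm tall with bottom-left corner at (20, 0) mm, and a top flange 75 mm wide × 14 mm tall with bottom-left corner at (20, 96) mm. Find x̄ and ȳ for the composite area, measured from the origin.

Part | A | x̄ᵢ | ȳᵢ | A·x̄ᵢ | A·ȳᵢ
web | 2200.00 | 10.00 | 55.00 | 22000.00 | 121000.00
bottom flange | 1050.00 | 57.50 | 7.00 | 60375.00 | 7350.00
top flange | 1050.00 | 57.50 | 103.00 | 60375.00 | 108150.00
Σ | 4300.00 |  |  | 142750.00 | 236500.00
x̄ = 142750.00 / 4300.00 = 33.20 mm
ȳ = 236500.00 / 4300.00 = 55.00 mm

x̄ = 33.20 mm, ȳ = 55.00 mm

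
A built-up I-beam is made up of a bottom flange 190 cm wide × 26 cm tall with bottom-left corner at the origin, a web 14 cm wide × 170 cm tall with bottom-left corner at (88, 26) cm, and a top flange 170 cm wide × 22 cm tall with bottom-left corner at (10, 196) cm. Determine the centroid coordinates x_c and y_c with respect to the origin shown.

bottom flange: A = 190 × 26 = 4940.00, centroid at (95.00, 13.00).
web: A = 14 × 170 = 2380.00, centroid at (95.00, 111.00).
top flange: A = 170 × 22 = 3740.00, centroid at (95.00, 207.00).
ΣA = 11060.00 cm²
ΣAx_c = (4940.00)(95.00) + (2380.00)(95.00) + (3740.00)(95.00) = 1050700.00 cm³
ΣAy_c = (4940.00)(13.00) + (2380.00)(111.00) + (3740.00)(207.00) = 1102580.00 cm³
x_c = 1050700.00 / 11060.00 = 95.00 cm
y_c = 1102580.00 / 11060.00 = 99.69 cm

x_c = 95.00 cm, y_c = 99.69 cm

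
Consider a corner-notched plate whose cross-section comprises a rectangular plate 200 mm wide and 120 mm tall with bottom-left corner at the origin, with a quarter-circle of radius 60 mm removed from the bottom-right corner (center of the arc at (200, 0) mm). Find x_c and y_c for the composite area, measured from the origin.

x_c = 90.05 mm, y_c = 64.61 mm

plate: A = 200 × 120 = 24000.00, centroid at (100.00, 60.00).
removed quarter-circle: A = −¼π·60² = -2827.43, centroid at (174.54, 25.46).
ΣA = 21172.57 mm², ΣAx_c = 1906513.32 mm³, ΣAy_c = 1368000.00 mm³.
x_c = 1906513.32/21172.57 = 90.05 mm; y_c = 1368000.00/21172.57 = 64.61 mm.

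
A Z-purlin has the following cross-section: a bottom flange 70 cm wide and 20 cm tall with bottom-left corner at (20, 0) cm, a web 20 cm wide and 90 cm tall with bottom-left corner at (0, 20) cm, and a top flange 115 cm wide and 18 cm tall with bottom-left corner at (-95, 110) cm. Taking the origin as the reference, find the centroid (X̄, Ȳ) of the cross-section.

X̄ = 3.30 cm, Ȳ = 71.60 cm

Part | A | x̄ᵢ | ȳᵢ | A·x̄ᵢ | A·ȳᵢ
bottom flange | 1400.00 | 55.00 | 10.00 | 77000.00 | 14000.00
web | 1800.00 | 10.00 | 65.00 | 18000.00 | 117000.00
top flange | 2070.00 | -37.50 | 119.00 | -77625.00 | 246330.00
Σ | 5270.00 |  |  | 17375.00 | 377330.00
X̄ = 17375.00 / 5270.00 = 3.30 cm
Ȳ = 377330.00 / 5270.00 = 71.60 cm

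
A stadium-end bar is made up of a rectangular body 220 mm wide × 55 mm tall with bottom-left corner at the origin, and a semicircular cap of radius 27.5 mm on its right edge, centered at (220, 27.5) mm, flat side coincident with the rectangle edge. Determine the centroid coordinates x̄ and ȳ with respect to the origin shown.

x̄ = 120.88 mm, ȳ = 27.50 mm

rectangular body: A = 220 × 55 = 12100.00, centroid at (110.00, 27.50).
semicircular end: A = ½π·27.5² = 1187.91, centroid at (231.67, 27.50).
ΣA = 13287.91 mm²
ΣAx̄ = (12100.00)(110.00) + (1187.91)(231.67) = 1606205.82 mm³
ΣAȳ = (12100.00)(27.50) + (1187.91)(27.50) = 365417.65 mm³
x̄ = 1606205.82 / 13287.91 = 120.88 mm
ȳ = 365417.65 / 13287.91 = 27.50 mm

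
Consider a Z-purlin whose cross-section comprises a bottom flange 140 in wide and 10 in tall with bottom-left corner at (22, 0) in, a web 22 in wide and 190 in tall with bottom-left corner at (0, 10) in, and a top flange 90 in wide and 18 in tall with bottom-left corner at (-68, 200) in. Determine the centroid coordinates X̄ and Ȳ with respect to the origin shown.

bottom flange: A = 140 × 10 = 1400.00, centroid at (92.00, 5.00).
web: A = 22 × 190 = 4180.00, centroid at (11.00, 105.00).
top flange: A = 90 × 18 = 1620.00, centroid at (-23.00, 209.00).
ΣA = 7200.00 in²
ΣAX̄ = (1400.00)(92.00) + (4180.00)(11.00) + (1620.00)(-23.00) = 137520.00 in³
ΣAȲ = (1400.00)(5.00) + (4180.00)(105.00) + (1620.00)(209.00) = 784480.00 in³
X̄ = 137520.00 / 7200.00 = 19.10 in
Ȳ = 784480.00 / 7200.00 = 108.96 in

X̄ = 19.10 in, Ȳ = 108.96 in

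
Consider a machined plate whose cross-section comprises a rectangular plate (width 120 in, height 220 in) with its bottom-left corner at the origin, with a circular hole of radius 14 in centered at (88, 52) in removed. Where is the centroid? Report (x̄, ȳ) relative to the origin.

Part | A | x̄ᵢ | ȳᵢ | A·x̄ᵢ | A·ȳᵢ
plate | 26400.00 | 60.00 | 110.00 | 1584000.00 | 2904000.00
hole | -615.75 | 88.00 | 52.00 | -54186.19 | -32019.11
Σ | 25784.25 |  |  | 1529813.81 | 2871980.89
x̄ = 1529813.81 / 25784.25 = 59.33 in
ȳ = 2871980.89 / 25784.25 = 111.39 in

x̄ = 59.33 in, ȳ = 111.39 in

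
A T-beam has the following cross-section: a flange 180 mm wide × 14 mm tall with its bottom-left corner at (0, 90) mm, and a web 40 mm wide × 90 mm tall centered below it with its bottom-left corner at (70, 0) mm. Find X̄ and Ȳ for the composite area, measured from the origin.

X̄ = 90.00 mm, Ȳ = 66.41 mm

web: A = 40 × 90 = 3600.00, centroid at (90.00, 45.00).
flange: A = 180 × 14 = 2520.00, centroid at (90.00, 97.00).
ΣA = 6120.00 mm²
ΣAX̄ = (3600.00)(90.00) + (2520.00)(90.00) = 550800.00 mm³
ΣAȲ = (3600.00)(45.00) + (2520.00)(97.00) = 406440.00 mm³
X̄ = 550800.00 / 6120.00 = 90.00 mm
Ȳ = 406440.00 / 6120.00 = 66.41 mm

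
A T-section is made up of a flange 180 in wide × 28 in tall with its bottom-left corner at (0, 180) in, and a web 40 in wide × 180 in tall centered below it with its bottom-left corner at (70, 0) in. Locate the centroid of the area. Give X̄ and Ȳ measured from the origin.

X̄ = 90.00 in, Ȳ = 132.82 in

Part | A | x̄ᵢ | ȳᵢ | A·x̄ᵢ | A·ȳᵢ
web | 7200.00 | 90.00 | 90.00 | 648000.00 | 648000.00
flange | 5040.00 | 90.00 | 194.00 | 453600.00 | 977760.00
Σ | 12240.00 |  |  | 1101600.00 | 1625760.00
X̄ = 1101600.00 / 12240.00 = 90.00 in
Ȳ = 1625760.00 / 12240.00 = 132.82 in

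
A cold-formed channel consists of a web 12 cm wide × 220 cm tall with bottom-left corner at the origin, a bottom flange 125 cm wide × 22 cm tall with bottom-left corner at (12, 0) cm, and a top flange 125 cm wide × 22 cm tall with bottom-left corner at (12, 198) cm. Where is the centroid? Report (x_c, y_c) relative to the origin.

x_c = 52.28 cm, y_c = 110.00 cm

web: A = 12 × 220 = 2640.00, centroid at (6.00, 110.00).
bottom flange: A = 125 × 22 = 2750.00, centroid at (74.50, 11.00).
top flange: A = 125 × 22 = 2750.00, centroid at (74.50, 209.00).
ΣA = 8140.00 cm²
ΣAx_c = (2640.00)(6.00) + (2750.00)(74.50) + (2750.00)(74.50) = 425590.00 cm³
ΣAy_c = (2640.00)(110.00) + (2750.00)(11.00) + (2750.00)(209.00) = 895400.00 cm³
x_c = 425590.00 / 8140.00 = 52.28 cm
y_c = 895400.00 / 8140.00 = 110.00 cm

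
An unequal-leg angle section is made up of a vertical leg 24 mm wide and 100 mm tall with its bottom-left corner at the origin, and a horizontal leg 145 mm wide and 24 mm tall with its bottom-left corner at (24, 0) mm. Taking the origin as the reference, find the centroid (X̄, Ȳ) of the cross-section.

X̄ = 62.01 mm, Ȳ = 27.51 mm

vertical leg: A = 24 × 100 = 2400.00, centroid at (12.00, 50.00).
horizontal leg: A = 145 × 24 = 3480.00, centroid at (96.50, 12.00).
ΣA = 5880.00 mm²
ΣAX̄ = (2400.00)(12.00) + (3480.00)(96.50) = 364620.00 mm³
ΣAȲ = (2400.00)(50.00) + (3480.00)(12.00) = 161760.00 mm³
X̄ = 364620.00 / 5880.00 = 62.01 mm
Ȳ = 161760.00 / 5880.00 = 27.51 mm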